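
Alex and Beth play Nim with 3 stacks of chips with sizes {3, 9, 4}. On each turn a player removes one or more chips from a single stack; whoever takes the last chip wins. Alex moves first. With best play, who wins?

Compute the nim-sum pairwise:
3 ⊕ 9 = 10
10 ⊕ 4 = 14
The nim-sum is 14 ≠ 0, so this is an N-position: the player to move can win; Alex has a winning move.

Alex wins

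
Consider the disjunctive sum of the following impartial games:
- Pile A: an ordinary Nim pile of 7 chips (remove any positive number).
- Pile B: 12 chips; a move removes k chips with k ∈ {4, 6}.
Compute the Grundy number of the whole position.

7

Pile A is a plain Nim pile of size 7, so its Grundy value is 7.
For pile B, compute g(0), g(1), … with moves {4, 6}:
k:     0  1  2  3  4  5  6  7  8  9 10 11 12
g(k):  0  0  0  0  1  1  1  1  2  2  0  0  0
So g(12) = 0.
By the Sprague-Grundy theorem, the Grundy value of a sum of independent games is the XOR of the component values.
Combined value = 7 XOR 0 = 7.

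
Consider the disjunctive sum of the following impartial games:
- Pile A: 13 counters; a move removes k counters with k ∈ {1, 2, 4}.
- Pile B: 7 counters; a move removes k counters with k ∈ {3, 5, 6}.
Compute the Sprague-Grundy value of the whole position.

3

Grundy values for pile A (subtraction set {1, 2, 4}):
g(0) = mex{} = 0
g(1) = mex{0} = 1
g(2) = mex{0,1} = 2
g(3) = mex{1,2} = 0
g(4) = mex{0,2} = 1
g(5) = mex{0,1} = 2
g(6) = mex{1,2} = 0
g(7) = mex{0,2} = 1
g(8) = mex{0,1} = 2
g(9) = mex{1,2} = 0
g(10) = mex{0,2} = 1
g(11) = mex{0,1} = 2
g(12) = mex{1,2} = 0
g(13) = mex{0,2} = 1
So g(13) = 1.
Grundy values for pile B (subtraction set {3, 5, 6}):
k:     0  1  2  3  4  5  6  7
g(k):  0  0  0  1  1  1  2  2
So g(7) = 2.
By the Sprague-Grundy theorem, the Grundy value of a sum of independent games is the XOR of the component values.
Combined value = 1 ⊕ 2 = 3.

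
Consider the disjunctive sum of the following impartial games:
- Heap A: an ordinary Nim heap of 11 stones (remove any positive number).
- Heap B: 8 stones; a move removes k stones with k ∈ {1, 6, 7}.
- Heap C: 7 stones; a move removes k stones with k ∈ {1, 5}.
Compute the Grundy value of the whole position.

8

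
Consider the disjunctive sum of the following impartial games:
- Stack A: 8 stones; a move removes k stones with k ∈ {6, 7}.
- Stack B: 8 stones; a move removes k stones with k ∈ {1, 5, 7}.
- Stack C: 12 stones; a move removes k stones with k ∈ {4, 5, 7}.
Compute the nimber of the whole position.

Build the Grundy sequence for stack A with g(k) = mex{g(k−s) : s ∈ {6, 7}, s ≤ k}:
g(0) = mex{} = 0
g(1) = mex{} = 0
g(2) = mex{} = 0
g(3) = mex{} = 0
g(4) = mex{} = 0
g(5) = mex{} = 0
g(6) = mex{0} = 1
g(7) = mex{0} = 1
g(8) = mex{0} = 1
So g(8) = 1.
For stack B, compute g(0), g(1), … with moves {1, 5, 7}:
k:     0  1  2  3  4  5  6  7  8
g(k):  0  1  0  1  0  1  0  1  0
So g(8) = 0.
Grundy values for stack C (subtraction set {4, 5, 7}):
k:     0  1  2  3  4  5  6  7  8  9 10 11 12
g(k):  0  0  0  0  1  1  1  1  2  2  2  0  0
So g(12) = 0.
By the Sprague-Grundy theorem, the Grundy value of a sum of independent games is the XOR of the component values.
Combined value = 1 XOR 0 XOR 0 = 1.

1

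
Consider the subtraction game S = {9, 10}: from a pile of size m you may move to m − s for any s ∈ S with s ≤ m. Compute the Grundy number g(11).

Build the Grundy sequence with g(k) = mex{g(k−s) : s ∈ {9, 10}, s ≤ k}:
k:     0  1  2  3  4  5  6  7  8  9 10 11
g(k):  0  0  0  0  0  0  0  0  0  1  1  1
So g(11) = 1.

1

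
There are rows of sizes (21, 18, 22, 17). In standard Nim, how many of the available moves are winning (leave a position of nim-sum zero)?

Nim-sum: 21 ⊕ 18 ⊕ 22 ⊕ 17 = 0.
The nim-sum is already 0, so every move leaves a nonzero nim-sum — there are no winning moves.

0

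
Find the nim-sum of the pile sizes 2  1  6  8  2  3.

12

Nim-sum: 2 ⊕ 1 ⊕ 6 ⊕ 8 ⊕ 2 ⊕ 3 = 12.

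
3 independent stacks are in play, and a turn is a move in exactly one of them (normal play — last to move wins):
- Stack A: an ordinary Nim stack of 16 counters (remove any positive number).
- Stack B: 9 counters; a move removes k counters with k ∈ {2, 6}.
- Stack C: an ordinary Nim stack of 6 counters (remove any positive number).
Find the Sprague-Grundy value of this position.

Stack A is a plain Nim stack of size 16, so its Grundy value is 16.
For stack B, compute g(0), g(1), … with moves {2, 6}:
k:     0  1  2  3  4  5  6  7  8  9
g(k):  0  0  1  1  0  0  1  1  0  0
So g(9) = 0.
Stack C is a plain Nim stack of size 6, so its Grundy value is 6.
The value of a disjunctive sum is the nim-sum of the parts.
Combined value = 16 ⊕ 0 ⊕ 6 = 22.

22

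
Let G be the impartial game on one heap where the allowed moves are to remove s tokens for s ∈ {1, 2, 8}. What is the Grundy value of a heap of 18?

Build the Grundy sequence with g(k) = mex{g(k−s) : s ∈ {1, 2, 8}, s ≤ k}:
k:     0  1  2  3  4  5  6  7  8  9 10 11 12 13 14 15 16 17 18
g(k):  0  1  2  0  1  2  0  1  2  0  1  2  0  1  2  0  1  2  0
So g(18) = 0.

0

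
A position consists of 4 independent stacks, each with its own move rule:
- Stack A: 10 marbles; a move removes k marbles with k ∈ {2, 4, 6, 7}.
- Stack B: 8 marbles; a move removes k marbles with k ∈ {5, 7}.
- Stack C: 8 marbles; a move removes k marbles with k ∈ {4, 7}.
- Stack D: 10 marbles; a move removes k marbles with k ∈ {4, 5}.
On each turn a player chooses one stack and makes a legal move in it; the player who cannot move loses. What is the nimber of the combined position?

Build the Grundy sequence for stack A with g(k) = mex{g(k−s) : s ∈ {2, 4, 6, 7}, s ≤ k}:
g(0) = mex{} = 0
g(1) = mex{} = 0
g(2) = mex{0} = 1
g(3) = mex{0} = 1
g(4) = mex{0,1} = 2
g(5) = mex{0,1} = 2
g(6) = mex{0,1,2} = 3
g(7) = mex{0,1,2} = 3
g(8) = mex{0,1,2,3} = 4
g(9) = mex{1,2,3} = 0
g(10) = mex{1,2,3,4} = 0
So g(10) = 0.
Grundy values for stack B (subtraction set {5, 7}):
g(0) = mex{} = 0
g(1) = mex{} = 0
g(2) = mex{} = 0
g(3) = mex{} = 0
g(4) = mex{} = 0
g(5) = mex{0} = 1
g(6) = mex{0} = 1
g(7) = mex{0} = 1
g(8) = mex{0} = 1
So g(8) = 1.
Build the Grundy sequence for stack C with g(k) = mex{g(k−s) : s ∈ {4, 7}, s ≤ k}:
g(0) = mex{} = 0
g(1) = mex{} = 0
g(2) = mex{} = 0
g(3) = mex{} = 0
g(4) = mex{0} = 1
g(5) = mex{0} = 1
g(6) = mex{0} = 1
g(7) = mex{0} = 1
g(8) = mex{0,1} = 2
So g(8) = 2.
For stack D, compute g(0), g(1), … with moves {4, 5}:
k:     0  1  2  3  4  5  6  7  8  9 10
g(k):  0  0  0  0  1  1  1  1  2  0  0
So g(10) = 0.
The value of a disjunctive sum is the nim-sum of the parts.
Combined value = 0 ⊕ 1 ⊕ 2 ⊕ 0 = 3.

3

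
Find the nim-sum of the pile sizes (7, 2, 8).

13

Compute the nim-sum pairwise:
7 XOR 2 = 5
5 XOR 8 = 13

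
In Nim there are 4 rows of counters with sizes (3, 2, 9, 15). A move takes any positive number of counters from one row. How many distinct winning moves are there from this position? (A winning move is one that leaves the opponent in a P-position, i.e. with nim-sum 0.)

Write each in binary and XOR column by column:
  0011  (3)
  0010  (2)
  1001  (9)
  1111  (15)
  ----
  0111  (7)
The overall nim-sum is X = 7. A row of size p has a winning move iff p XOR X < p (reduce it to p XOR X).
  3: 3 XOR 7 = 4 ≥ 3 — no move.
  2: 2 XOR 7 = 5 ≥ 2 — no move.
  9: 9 XOR 7 = 14 ≥ 9 — no move.
  15: 15 XOR 7 = 8 < 15 — winning move (to 8).
That gives 1 winning move.

1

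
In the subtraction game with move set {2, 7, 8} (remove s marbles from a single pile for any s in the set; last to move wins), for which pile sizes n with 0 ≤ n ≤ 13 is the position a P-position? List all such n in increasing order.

Build the Grundy sequence with g(k) = mex{g(k−s) : s ∈ {2, 7, 8}, s ≤ k}:
g(0) = mex{} = 0
g(1) = mex{} = 0
g(2) = mex{0} = 1
g(3) = mex{0} = 1
g(4) = mex{1} = 0
g(5) = mex{1} = 0
g(6) = mex{0} = 1
g(7) = mex{0} = 1
g(8) = mex{0,1} = 2
g(9) = mex{0,1} = 2
g(10) = mex{1,2} = 0
g(11) = mex{0,1,2} = 3
g(12) = mex{0} = 1
g(13) = mex{0,1,3} = 2
The P-positions (g = 0) in 0..13 are 0, 1, 4, 5, 10.

0, 1, 4, 5, 10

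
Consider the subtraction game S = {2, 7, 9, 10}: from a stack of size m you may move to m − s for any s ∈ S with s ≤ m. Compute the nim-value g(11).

Build the Grundy sequence with g(k) = mex{g(k−s) : s ∈ {2, 7, 9, 10}, s ≤ k}:
g(0) = mex{} = 0
g(1) = mex{} = 0
g(2) = mex{0} = 1
g(3) = mex{0} = 1
g(4) = mex{1} = 0
g(5) = mex{1} = 0
g(6) = mex{0} = 1
g(7) = mex{0} = 1
g(8) = mex{0,1} = 2
g(9) = mex{0,1} = 2
g(10) = mex{0,1,2} = 3
g(11) = mex{0,1,2} = 3
So g(11) = 3.

3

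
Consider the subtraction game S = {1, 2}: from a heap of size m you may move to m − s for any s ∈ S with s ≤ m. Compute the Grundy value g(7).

1

Compute g(0), g(1), … for moves {1, 2}:
g(0) = mex{} = 0
g(1) = mex{0} = 1
g(2) = mex{0,1} = 2
g(3) = mex{1,2} = 0
g(4) = mex{0,2} = 1
g(5) = mex{0,1} = 2
g(6) = mex{1,2} = 0
g(7) = mex{0,2} = 1
So g(7) = 1.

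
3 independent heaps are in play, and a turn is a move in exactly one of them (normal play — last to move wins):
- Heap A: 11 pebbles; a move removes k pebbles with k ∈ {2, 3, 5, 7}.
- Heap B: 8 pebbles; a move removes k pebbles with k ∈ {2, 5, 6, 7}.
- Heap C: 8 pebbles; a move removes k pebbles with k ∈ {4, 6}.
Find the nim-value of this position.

1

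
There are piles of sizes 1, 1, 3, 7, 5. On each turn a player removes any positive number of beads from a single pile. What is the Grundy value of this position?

Write each in binary and XOR column by column:
  001  (1)
  001  (1)
  011  (3)
  111  (7)
  101  (5)
  ---
  001  (1)

1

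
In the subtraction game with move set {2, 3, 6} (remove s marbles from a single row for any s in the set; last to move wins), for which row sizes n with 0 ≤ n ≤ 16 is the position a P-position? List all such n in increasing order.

0, 1, 5, 9, 10, 14

Grundy values for subtraction set {2, 3, 6}:
k:     0  1  2  3  4  5  6  7  8  9 10 11 12 13 14 15 16
g(k):  0  0  1  1  2  0  3  1  2  0  0  1  1  2  0  3  1
The P-positions (g = 0) in 0..16 are 0, 1, 5, 9, 10, 14.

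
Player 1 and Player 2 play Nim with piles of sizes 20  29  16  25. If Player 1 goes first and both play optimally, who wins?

Nim-sum: 20 ^ 29 ^ 16 ^ 25 = 0.
The nim-sum is 0, so this is a P-position: the player to move is in a losing position under optimal play; Player 1 is about to move from it and so loses — Player 2 wins.

Player 2 wins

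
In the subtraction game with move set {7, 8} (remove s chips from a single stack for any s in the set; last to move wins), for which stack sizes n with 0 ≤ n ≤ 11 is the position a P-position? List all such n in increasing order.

0, 1, 2, 3, 4, 5, 6

Compute g(0), g(1), … for moves {7, 8}:
g(0) = mex{} = 0
g(1) = mex{} = 0
g(2) = mex{} = 0
g(3) = mex{} = 0
g(4) = mex{} = 0
g(5) = mex{} = 0
g(6) = mex{} = 0
g(7) = mex{0} = 1
g(8) = mex{0} = 1
g(9) = mex{0} = 1
g(10) = mex{0} = 1
g(11) = mex{0} = 1
The P-positions (g = 0) in 0..11 are 0, 1, 2, 3, 4, 5, 6.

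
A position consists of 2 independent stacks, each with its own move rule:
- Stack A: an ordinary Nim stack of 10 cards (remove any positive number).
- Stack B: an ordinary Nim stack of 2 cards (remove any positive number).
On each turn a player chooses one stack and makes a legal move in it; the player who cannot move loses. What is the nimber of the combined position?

8

Stack A is a plain Nim stack of size 10, so its Grundy value is 10.
Stack B is a plain Nim stack of size 2, so its Grundy value is 2.
By the Sprague-Grundy theorem, the Grundy value of a sum of independent games is the XOR of the component values.
Combined value = 10 XOR 2 = 8.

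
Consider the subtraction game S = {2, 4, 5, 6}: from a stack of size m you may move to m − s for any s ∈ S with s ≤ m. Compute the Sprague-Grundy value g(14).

3

Grundy values for subtraction set {2, 4, 5, 6}:
k:     0  1  2  3  4  5  6  7  8  9 10 11 12 13 14
g(k):  0  0  1  1  2  2  3  3  0  0  1  1  2  2  3
So g(14) = 3.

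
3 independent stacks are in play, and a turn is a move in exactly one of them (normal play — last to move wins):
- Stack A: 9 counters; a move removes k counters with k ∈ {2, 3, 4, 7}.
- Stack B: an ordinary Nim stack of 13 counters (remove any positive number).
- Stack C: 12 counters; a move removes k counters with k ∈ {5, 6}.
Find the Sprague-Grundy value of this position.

9

For stack A, compute g(0), g(1), … with moves {2, 3, 4, 7}:
g(0) = mex{} = 0
g(1) = mex{} = 0
g(2) = mex{0} = 1
g(3) = mex{0} = 1
g(4) = mex{0,1} = 2
g(5) = mex{0,1} = 2
g(6) = mex{1,2} = 0
g(7) = mex{0,1,2} = 3
g(8) = mex{0,2} = 1
g(9) = mex{0,1,2,3} = 4
So g(9) = 4.
Stack B is a plain Nim stack of size 13, so its Grundy value is 13.
Grundy values for stack C (subtraction set {5, 6}):
g(0) = mex{} = 0
g(1) = mex{} = 0
g(2) = mex{} = 0
g(3) = mex{} = 0
g(4) = mex{} = 0
g(5) = mex{0} = 1
g(6) = mex{0} = 1
g(7) = mex{0} = 1
g(8) = mex{0} = 1
g(9) = mex{0} = 1
g(10) = mex{0,1} = 2
g(11) = mex{1} = 0
g(12) = mex{1} = 0
So g(12) = 0.
The value of a disjunctive sum is the nim-sum of the parts.
Combined value = 4 ⊕ 13 ⊕ 0 = 9.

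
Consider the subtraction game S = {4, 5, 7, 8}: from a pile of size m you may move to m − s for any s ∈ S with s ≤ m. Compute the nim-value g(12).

Compute g(0), g(1), … for moves {4, 5, 7, 8}:
g(0) = mex{} = 0
g(1) = mex{} = 0
g(2) = mex{} = 0
g(3) = mex{} = 0
g(4) = mex{0} = 1
g(5) = mex{0} = 1
g(6) = mex{0} = 1
g(7) = mex{0} = 1
g(8) = mex{0,1} = 2
g(9) = mex{0,1} = 2
g(10) = mex{0,1} = 2
g(11) = mex{0,1} = 2
g(12) = mex{1,2} = 0
So g(12) = 0.

0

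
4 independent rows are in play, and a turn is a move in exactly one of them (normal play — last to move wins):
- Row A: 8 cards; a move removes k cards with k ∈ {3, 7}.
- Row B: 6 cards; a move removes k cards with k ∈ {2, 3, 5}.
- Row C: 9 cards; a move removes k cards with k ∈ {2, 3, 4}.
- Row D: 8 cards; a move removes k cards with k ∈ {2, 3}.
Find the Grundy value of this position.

1

Grundy values for row A (subtraction set {3, 7}):
g(0) = mex{} = 0
g(1) = mex{} = 0
g(2) = mex{} = 0
g(3) = mex{0} = 1
g(4) = mex{0} = 1
g(5) = mex{0} = 1
g(6) = mex{1} = 0
g(7) = mex{0,1} = 2
g(8) = mex{0,1} = 2
So g(8) = 2.
Grundy values for row B (subtraction set {2, 3, 5}):
g(0) = mex{} = 0
g(1) = mex{} = 0
g(2) = mex{0} = 1
g(3) = mex{0} = 1
g(4) = mex{0,1} = 2
g(5) = mex{0,1} = 2
g(6) = mex{0,1,2} = 3
So g(6) = 3.
Grundy values for row C (subtraction set {2, 3, 4}):
k:     0  1  2  3  4  5  6  7  8  9
g(k):  0  0  1  1  2  2  0  0  1  1
So g(9) = 1.
Build the Grundy sequence for row D with g(k) = mex{g(k−s) : s ∈ {2, 3}, s ≤ k}:
k:     0  1  2  3  4  5  6  7  8
g(k):  0  0  1  1  2  0  0  1  1
So g(8) = 1.
By the Sprague-Grundy theorem, the Grundy value of a sum of independent games is the XOR of the component values.
Combined value = 2 ⊕ 3 ⊕ 1 ⊕ 1 = 1.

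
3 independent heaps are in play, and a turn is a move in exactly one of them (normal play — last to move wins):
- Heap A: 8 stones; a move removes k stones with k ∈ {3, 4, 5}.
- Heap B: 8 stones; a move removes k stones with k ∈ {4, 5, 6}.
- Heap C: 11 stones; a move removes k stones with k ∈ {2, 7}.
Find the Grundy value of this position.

Grundy values for heap A (subtraction set {3, 4, 5}):
g(0) = mex{} = 0
g(1) = mex{} = 0
g(2) = mex{} = 0
g(3) = mex{0} = 1
g(4) = mex{0} = 1
g(5) = mex{0} = 1
g(6) = mex{0,1} = 2
g(7) = mex{0,1} = 2
g(8) = mex{1} = 0
So g(8) = 0.
Build the Grundy sequence for heap B with g(k) = mex{g(k−s) : s ∈ {4, 5, 6}, s ≤ k}:
g(0) = mex{} = 0
g(1) = mex{} = 0
g(2) = mex{} = 0
g(3) = mex{} = 0
g(4) = mex{0} = 1
g(5) = mex{0} = 1
g(6) = mex{0} = 1
g(7) = mex{0} = 1
g(8) = mex{0,1} = 2
So g(8) = 2.
For heap C, compute g(0), g(1), … with moves {2, 7}:
k:     0  1  2  3  4  5  6  7  8  9 10 11
g(k):  0  0  1  1  0  0  1  1  2  0  0  1
So g(11) = 1.
By the Sprague-Grundy theorem, the Grundy value of a sum of independent games is the XOR of the component values.
Combined value = 0 ⊕ 2 ⊕ 1 = 3.

3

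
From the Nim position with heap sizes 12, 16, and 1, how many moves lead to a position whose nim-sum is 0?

1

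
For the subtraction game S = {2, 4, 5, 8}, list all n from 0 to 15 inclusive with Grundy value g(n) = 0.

0, 1, 7, 10, 13

Build the Grundy sequence with g(k) = mex{g(k−s) : s ∈ {2, 4, 5, 8}, s ≤ k}:
k:     0  1  2  3  4  5  6  7  8  9 10 11 12 13 14 15
g(k):  0  0  1  1  2  2  3  0  4  1  0  2  1  0  2  1
The P-positions (g = 0) in 0..15 are 0, 1, 7, 10, 13.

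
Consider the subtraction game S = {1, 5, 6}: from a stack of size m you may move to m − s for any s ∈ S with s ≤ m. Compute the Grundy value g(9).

3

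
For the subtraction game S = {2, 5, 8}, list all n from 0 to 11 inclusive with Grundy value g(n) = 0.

0, 1, 4, 7, 10, 11

Build the Grundy sequence with g(k) = mex{g(k−s) : s ∈ {2, 5, 8}, s ≤ k}:
k:     0  1  2  3  4  5  6  7  8  9 10 11
g(k):  0  0  1  1  0  2  1  0  2  1  0  0
The P-positions (g = 0) in 0..11 are 0, 1, 4, 7, 10, 11.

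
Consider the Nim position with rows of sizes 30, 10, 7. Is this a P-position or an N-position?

In binary:
  11110  (30)
  01010  (10)
  00111  (7)
  -----
  10011  (19)
The nim-sum is 19 ≠ 0, so this is an N-position: the player to move can win.

N-position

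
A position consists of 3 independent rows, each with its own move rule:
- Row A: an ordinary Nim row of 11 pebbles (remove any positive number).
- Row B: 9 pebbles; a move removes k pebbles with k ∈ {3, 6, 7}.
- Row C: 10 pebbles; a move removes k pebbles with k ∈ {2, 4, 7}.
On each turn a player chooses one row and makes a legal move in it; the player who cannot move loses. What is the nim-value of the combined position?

Row A is a plain Nim row of size 11, so its Grundy value is 11.
Build the Grundy sequence for row B with g(k) = mex{g(k−s) : s ∈ {3, 6, 7}, s ≤ k}:
g(0) = mex{} = 0
g(1) = mex{} = 0
g(2) = mex{} = 0
g(3) = mex{0} = 1
g(4) = mex{0} = 1
g(5) = mex{0} = 1
g(6) = mex{0,1} = 2
g(7) = mex{0,1} = 2
g(8) = mex{0,1} = 2
g(9) = mex{0,1,2} = 3
So g(9) = 3.
For row C, compute g(0), g(1), … with moves {2, 4, 7}:
g(0) = mex{} = 0
g(1) = mex{} = 0
g(2) = mex{0} = 1
g(3) = mex{0} = 1
g(4) = mex{0,1} = 2
g(5) = mex{0,1} = 2
g(6) = mex{1,2} = 0
g(7) = mex{0,1,2} = 3
g(8) = mex{0,2} = 1
g(9) = mex{1,2,3} = 0
g(10) = mex{0,1} = 2
So g(10) = 2.
The value of a disjunctive sum is the nim-sum of the parts.
Combined value = 11 XOR 3 XOR 2 = 10.

10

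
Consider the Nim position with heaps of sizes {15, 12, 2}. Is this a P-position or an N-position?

N-position

Write each in binary and XOR column by column:
  1111  (15)
  1100  (12)
  0010  (2)
  ----
  0001  (1)
The nim-sum is 1 ≠ 0, so this is an N-position: the player to move can win.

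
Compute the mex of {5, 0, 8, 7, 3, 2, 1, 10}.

The values 0, 1, 2, 3 are all present; 4 is the first non-negative integer missing from the set.

4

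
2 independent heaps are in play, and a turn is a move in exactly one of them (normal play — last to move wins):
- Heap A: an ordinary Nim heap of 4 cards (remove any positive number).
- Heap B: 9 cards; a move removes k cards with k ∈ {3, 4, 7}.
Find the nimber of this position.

7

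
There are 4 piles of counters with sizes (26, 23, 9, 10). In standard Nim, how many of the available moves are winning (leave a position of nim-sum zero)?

3

Compute the nim-sum pairwise:
26 XOR 23 = 13
13 XOR 9 = 4
4 XOR 10 = 14
The overall nim-sum is X = 14. A pile of size p has a winning move iff p XOR X < p (reduce it to p XOR X).
  26: 26 XOR 14 = 20 < 26 — winning move (to 20).
  23: 23 XOR 14 = 25 ≥ 23 — no move.
  9: 9 XOR 14 = 7 < 9 — winning move (to 7).
  10: 10 XOR 14 = 4 < 10 — winning move (to 4).
That gives 3 winning moves.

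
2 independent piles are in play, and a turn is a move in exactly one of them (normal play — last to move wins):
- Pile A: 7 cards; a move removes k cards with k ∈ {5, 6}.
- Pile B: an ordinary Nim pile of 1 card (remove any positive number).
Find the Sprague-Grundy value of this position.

Grundy values for pile A (subtraction set {5, 6}):
g(0) = mex{} = 0
g(1) = mex{} = 0
g(2) = mex{} = 0
g(3) = mex{} = 0
g(4) = mex{} = 0
g(5) = mex{0} = 1
g(6) = mex{0} = 1
g(7) = mex{0} = 1
So g(7) = 1.
Pile B is a plain Nim pile of size 1, so its Grundy value is 1.
The value of a disjunctive sum is the nim-sum of the parts.
Combined value = 1 XOR 1 = 0.

0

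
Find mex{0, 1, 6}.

The values 0, 1 are all present; 2 is the first non-negative integer missing from the set.

2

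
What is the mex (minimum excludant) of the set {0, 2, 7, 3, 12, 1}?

The values 0, 1, 2, 3 are all present; 4 is the first non-negative integer missing from the set.

4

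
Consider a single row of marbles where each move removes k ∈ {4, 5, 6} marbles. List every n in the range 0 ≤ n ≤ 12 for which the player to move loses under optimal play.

Grundy values for subtraction set {4, 5, 6}:
g(0) = mex{} = 0
g(1) = mex{} = 0
g(2) = mex{} = 0
g(3) = mex{} = 0
g(4) = mex{0} = 1
g(5) = mex{0} = 1
g(6) = mex{0} = 1
g(7) = mex{0} = 1
g(8) = mex{0,1} = 2
g(9) = mex{0,1} = 2
g(10) = mex{1} = 0
g(11) = mex{1} = 0
g(12) = mex{1,2} = 0
The P-positions (g = 0) in 0..12 are 0, 1, 2, 3, 10, 11, 12.

0, 1, 2, 3, 10, 11, 12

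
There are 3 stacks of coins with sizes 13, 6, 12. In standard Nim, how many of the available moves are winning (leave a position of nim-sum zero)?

3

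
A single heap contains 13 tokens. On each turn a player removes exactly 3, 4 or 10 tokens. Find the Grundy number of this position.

Grundy values for subtraction set {3, 4, 10}:
k:     0  1  2  3  4  5  6  7  8  9 10 11 12 13
g(k):  0  0  0  1  1  1  2  0  0  0  1  1  1  2
So g(13) = 2.

2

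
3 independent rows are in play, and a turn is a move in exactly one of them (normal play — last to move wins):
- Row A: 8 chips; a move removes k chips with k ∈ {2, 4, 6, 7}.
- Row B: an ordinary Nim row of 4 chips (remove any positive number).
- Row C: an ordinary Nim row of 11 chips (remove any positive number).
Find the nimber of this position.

11

Build the Grundy sequence for row A with g(k) = mex{g(k−s) : s ∈ {2, 4, 6, 7}, s ≤ k}:
g(0) = mex{} = 0
g(1) = mex{} = 0
g(2) = mex{0} = 1
g(3) = mex{0} = 1
g(4) = mex{0,1} = 2
g(5) = mex{0,1} = 2
g(6) = mex{0,1,2} = 3
g(7) = mex{0,1,2} = 3
g(8) = mex{0,1,2,3} = 4
So g(8) = 4.
Row B is a plain Nim row of size 4, so its Grundy value is 4.
Row C is a plain Nim row of size 11, so its Grundy value is 11.
By the Sprague-Grundy theorem, the Grundy value of a sum of independent games is the XOR of the component values.
Combined value = 4 ⊕ 4 ⊕ 11 = 11.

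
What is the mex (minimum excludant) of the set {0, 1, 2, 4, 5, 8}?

The values 0, 1, 2 are all present; 3 is the first non-negative integer missing from the set.

3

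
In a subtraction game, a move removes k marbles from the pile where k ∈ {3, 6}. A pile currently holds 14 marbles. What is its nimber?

Grundy values for subtraction set {3, 6}:
k:     0  1  2  3  4  5  6  7  8  9 10 11 12 13 14
g(k):  0  0  0  1  1  1  2  2  2  0  0  0  1  1  1
So g(14) = 1.

1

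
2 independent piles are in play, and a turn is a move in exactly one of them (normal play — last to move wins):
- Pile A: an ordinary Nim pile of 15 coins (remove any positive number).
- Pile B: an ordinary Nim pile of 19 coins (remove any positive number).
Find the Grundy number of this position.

Pile A is a plain Nim pile of size 15, so its Grundy value is 15.
Pile B is a plain Nim pile of size 19, so its Grundy value is 19.
By the Sprague-Grundy theorem, the Grundy value of a sum of independent games is the XOR of the component values.
Combined value = 15 XOR 19 = 28.

28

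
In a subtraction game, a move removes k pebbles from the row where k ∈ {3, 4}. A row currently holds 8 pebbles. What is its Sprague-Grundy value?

Compute g(0), g(1), … for moves {3, 4}:
g(0) = mex{} = 0
g(1) = mex{} = 0
g(2) = mex{} = 0
g(3) = mex{0} = 1
g(4) = mex{0} = 1
g(5) = mex{0} = 1
g(6) = mex{0,1} = 2
g(7) = mex{1} = 0
g(8) = mex{1} = 0
So g(8) = 0.

0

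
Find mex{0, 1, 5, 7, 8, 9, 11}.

The values 0, 1 are all present; 2 is the first non-negative integer missing from the set.

2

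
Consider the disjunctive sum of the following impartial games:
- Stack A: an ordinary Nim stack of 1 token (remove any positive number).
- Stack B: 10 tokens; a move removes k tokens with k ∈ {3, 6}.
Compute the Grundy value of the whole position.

1

Stack A is a plain Nim stack of size 1, so its Grundy value is 1.
Build the Grundy sequence for stack B with g(k) = mex{g(k−s) : s ∈ {3, 6}, s ≤ k}:
g(0) = mex{} = 0
g(1) = mex{} = 0
g(2) = mex{} = 0
g(3) = mex{0} = 1
g(4) = mex{0} = 1
g(5) = mex{0} = 1
g(6) = mex{0,1} = 2
g(7) = mex{0,1} = 2
g(8) = mex{0,1} = 2
g(9) = mex{1,2} = 0
g(10) = mex{1,2} = 0
So g(10) = 0.
By the Sprague-Grundy theorem, the Grundy value of a sum of independent games is the XOR of the component values.
Combined value = 1 ⊕ 0 = 1.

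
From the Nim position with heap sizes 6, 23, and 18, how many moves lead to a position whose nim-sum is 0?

3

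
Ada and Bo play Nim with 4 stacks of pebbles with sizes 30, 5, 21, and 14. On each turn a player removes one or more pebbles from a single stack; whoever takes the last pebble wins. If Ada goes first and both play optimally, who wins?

Bo wins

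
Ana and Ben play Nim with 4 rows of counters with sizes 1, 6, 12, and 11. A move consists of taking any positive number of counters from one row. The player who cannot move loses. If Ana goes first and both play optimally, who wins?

In binary:
  0001  (1)
  0110  (6)
  1100  (12)
  1011  (11)
  ----
  0000  (0)
The nim-sum is 0, so this is a P-position: the player to move is in a losing position under optimal play; Ana is about to move from it and so loses — Ben wins.

Ben wins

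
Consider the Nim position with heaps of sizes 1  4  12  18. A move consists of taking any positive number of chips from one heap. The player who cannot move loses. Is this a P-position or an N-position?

Nim-sum: 1 ^ 4 ^ 12 ^ 18 = 27.
The nim-sum is 27 ≠ 0, so this is an N-position: the player to move can win.

N-position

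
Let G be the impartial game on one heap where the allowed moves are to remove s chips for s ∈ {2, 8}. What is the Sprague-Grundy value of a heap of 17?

1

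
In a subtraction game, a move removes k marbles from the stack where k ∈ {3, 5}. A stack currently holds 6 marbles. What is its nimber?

Grundy values for subtraction set {3, 5}:
k:     0  1  2  3  4  5  6
g(k):  0  0  0  1  1  1  2
So g(6) = 2.

2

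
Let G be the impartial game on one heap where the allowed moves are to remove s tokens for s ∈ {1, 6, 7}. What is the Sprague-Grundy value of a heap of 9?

3

Build the Grundy sequence with g(k) = mex{g(k−s) : s ∈ {1, 6, 7}, s ≤ k}:
g(0) = mex{} = 0
g(1) = mex{0} = 1
g(2) = mex{1} = 0
g(3) = mex{0} = 1
g(4) = mex{1} = 0
g(5) = mex{0} = 1
g(6) = mex{0,1} = 2
g(7) = mex{0,1,2} = 3
g(8) = mex{0,1,3} = 2
g(9) = mex{0,1,2} = 3
So g(9) = 3.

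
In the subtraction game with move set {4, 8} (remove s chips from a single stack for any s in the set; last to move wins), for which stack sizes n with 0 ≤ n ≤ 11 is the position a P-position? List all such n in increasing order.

0, 1, 2, 3

Grundy values for subtraction set {4, 8}:
g(0) = mex{} = 0
g(1) = mex{} = 0
g(2) = mex{} = 0
g(3) = mex{} = 0
g(4) = mex{0} = 1
g(5) = mex{0} = 1
g(6) = mex{0} = 1
g(7) = mex{0} = 1
g(8) = mex{0,1} = 2
g(9) = mex{0,1} = 2
g(10) = mex{0,1} = 2
g(11) = mex{0,1} = 2
The P-positions (g = 0) in 0..11 are 0, 1, 2, 3.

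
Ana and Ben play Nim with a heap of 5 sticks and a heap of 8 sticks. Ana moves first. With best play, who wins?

Ana wins

Compute the nim-sum pairwise:
5 XOR 8 = 13
The nim-sum is 13 ≠ 0, so this is an N-position: the player to move can win; Ana has a winning move.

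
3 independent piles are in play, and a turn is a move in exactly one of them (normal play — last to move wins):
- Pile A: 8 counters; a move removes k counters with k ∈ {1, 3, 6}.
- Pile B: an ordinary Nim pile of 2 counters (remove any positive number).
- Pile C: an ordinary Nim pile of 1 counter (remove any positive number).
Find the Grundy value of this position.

Build the Grundy sequence for pile A with g(k) = mex{g(k−s) : s ∈ {1, 3, 6}, s ≤ k}:
k:     0  1  2  3  4  5  6  7  8
g(k):  0  1  0  1  0  1  2  3  2
So g(8) = 2.
Pile B is a plain Nim pile of size 2, so its Grundy value is 2.
Pile C is a plain Nim pile of size 1, so its Grundy value is 1.
The value of a disjunctive sum is the nim-sum of the parts.
Combined value = 2 XOR 2 XOR 1 = 1.

1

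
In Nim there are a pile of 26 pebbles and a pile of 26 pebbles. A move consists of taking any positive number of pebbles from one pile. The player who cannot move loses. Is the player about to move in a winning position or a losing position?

Losing position

Write each in binary and XOR column by column:
  11010  (26)
  11010  (26)
  -----
  00000  (0)
The nim-sum is 0, so this is a P-position: the player to move is in a losing position under optimal play.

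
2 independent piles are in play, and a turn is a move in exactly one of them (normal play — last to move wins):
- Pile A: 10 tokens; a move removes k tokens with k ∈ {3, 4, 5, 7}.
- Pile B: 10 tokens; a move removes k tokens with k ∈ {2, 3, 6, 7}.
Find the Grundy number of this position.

0

Build the Grundy sequence for pile A with g(k) = mex{g(k−s) : s ∈ {3, 4, 5, 7}, s ≤ k}:
k:     0  1  2  3  4  5  6  7  8  9 10
g(k):  0  0  0  1  1  1  2  2  2  3  0
So g(10) = 0.
Build the Grundy sequence for pile B with g(k) = mex{g(k−s) : s ∈ {2, 3, 6, 7}, s ≤ k}:
k:     0  1  2  3  4  5  6  7  8  9 10
g(k):  0  0  1  1  2  0  3  1  2  0  0
So g(10) = 0.
By the Sprague-Grundy theorem, the Grundy value of a sum of independent games is the XOR of the component values.
Combined value = 0 XOR 0 = 0.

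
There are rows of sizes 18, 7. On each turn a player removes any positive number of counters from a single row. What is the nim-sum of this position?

Write each in binary and XOR column by column:
  10010  (18)
  00111  (7)
  -----
  10101  (21)

21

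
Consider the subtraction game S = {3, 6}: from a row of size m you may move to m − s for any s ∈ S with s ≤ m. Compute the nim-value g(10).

0

Compute g(0), g(1), … for moves {3, 6}:
g(0) = mex{} = 0
g(1) = mex{} = 0
g(2) = mex{} = 0
g(3) = mex{0} = 1
g(4) = mex{0} = 1
g(5) = mex{0} = 1
g(6) = mex{0,1} = 2
g(7) = mex{0,1} = 2
g(8) = mex{0,1} = 2
g(9) = mex{1,2} = 0
g(10) = mex{1,2} = 0
So g(10) = 0.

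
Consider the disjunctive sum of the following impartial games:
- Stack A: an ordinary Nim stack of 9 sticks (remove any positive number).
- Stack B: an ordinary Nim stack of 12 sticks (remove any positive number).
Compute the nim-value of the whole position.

5

Stack A is a plain Nim stack of size 9, so its Grundy value is 9.
Stack B is a plain Nim stack of size 12, so its Grundy value is 12.
By the Sprague-Grundy theorem, the Grundy value of a sum of independent games is the XOR of the component values.
Combined value = 9 XOR 12 = 5.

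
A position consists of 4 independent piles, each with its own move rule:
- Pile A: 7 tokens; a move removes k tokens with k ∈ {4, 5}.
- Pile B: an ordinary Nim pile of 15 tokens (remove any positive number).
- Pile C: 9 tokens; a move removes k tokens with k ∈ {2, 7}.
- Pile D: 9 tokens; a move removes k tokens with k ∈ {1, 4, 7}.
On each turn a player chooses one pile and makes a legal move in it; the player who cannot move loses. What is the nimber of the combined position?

15

Grundy values for pile A (subtraction set {4, 5}):
k:     0  1  2  3  4  5  6  7
g(k):  0  0  0  0  1  1  1  1
So g(7) = 1.
Pile B is a plain Nim pile of size 15, so its Grundy value is 15.
Grundy values for pile C (subtraction set {2, 7}):
g(0) = mex{} = 0
g(1) = mex{} = 0
g(2) = mex{0} = 1
g(3) = mex{0} = 1
g(4) = mex{1} = 0
g(5) = mex{1} = 0
g(6) = mex{0} = 1
g(7) = mex{0} = 1
g(8) = mex{0,1} = 2
g(9) = mex{1} = 0
So g(9) = 0.
Grundy values for pile D (subtraction set {1, 4, 7}):
k:     0  1  2  3  4  5  6  7  8  9
g(k):  0  1  0  1  2  0  1  2  0  1
So g(9) = 1.
By the Sprague-Grundy theorem, the Grundy value of a sum of independent games is the XOR of the component values.
Combined value = 1 XOR 15 XOR 0 XOR 1 = 15.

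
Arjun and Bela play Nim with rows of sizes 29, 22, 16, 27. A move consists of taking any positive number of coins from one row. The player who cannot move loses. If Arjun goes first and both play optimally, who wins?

Bela wins

Nim-sum: 29 XOR 22 XOR 16 XOR 27 = 0.
The nim-sum is 0, so this is a P-position: the player to move is in a losing position under optimal play; Arjun is about to move from it and so loses — Bela wins.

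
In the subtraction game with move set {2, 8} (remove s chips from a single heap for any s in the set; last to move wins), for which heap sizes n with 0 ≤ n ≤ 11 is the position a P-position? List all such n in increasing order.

0, 1, 4, 5, 10, 11

Compute g(0), g(1), … for moves {2, 8}:
g(0) = mex{} = 0
g(1) = mex{} = 0
g(2) = mex{0} = 1
g(3) = mex{0} = 1
g(4) = mex{1} = 0
g(5) = mex{1} = 0
g(6) = mex{0} = 1
g(7) = mex{0} = 1
g(8) = mex{0,1} = 2
g(9) = mex{0,1} = 2
g(10) = mex{1,2} = 0
g(11) = mex{1,2} = 0
The P-positions (g = 0) in 0..11 are 0, 1, 4, 5, 10, 11.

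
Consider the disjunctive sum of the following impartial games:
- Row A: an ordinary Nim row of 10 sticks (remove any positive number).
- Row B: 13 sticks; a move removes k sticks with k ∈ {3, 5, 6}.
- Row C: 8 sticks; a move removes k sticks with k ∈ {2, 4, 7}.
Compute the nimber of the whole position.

Row A is a plain Nim row of size 10, so its Grundy value is 10.
Build the Grundy sequence for row B with g(k) = mex{g(k−s) : s ∈ {3, 5, 6}, s ≤ k}:
k:     0  1  2  3  4  5  6  7  8  9 10 11 12 13
g(k):  0  0  0  1  1  1  2  2  2  0  0  0  1  1
So g(13) = 1.
For row C, compute g(0), g(1), … with moves {2, 4, 7}:
g(0) = mex{} = 0
g(1) = mex{} = 0
g(2) = mex{0} = 1
g(3) = mex{0} = 1
g(4) = mex{0,1} = 2
g(5) = mex{0,1} = 2
g(6) = mex{1,2} = 0
g(7) = mex{0,1,2} = 3
g(8) = mex{0,2} = 1
So g(8) = 1.
By the Sprague-Grundy theorem, the Grundy value of a sum of independent games is the XOR of the component values.
Combined value = 10 XOR 1 XOR 1 = 10.

10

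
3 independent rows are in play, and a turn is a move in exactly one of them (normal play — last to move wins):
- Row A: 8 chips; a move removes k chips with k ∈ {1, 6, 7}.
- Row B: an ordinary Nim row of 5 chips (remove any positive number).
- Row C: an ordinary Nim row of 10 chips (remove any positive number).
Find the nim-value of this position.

13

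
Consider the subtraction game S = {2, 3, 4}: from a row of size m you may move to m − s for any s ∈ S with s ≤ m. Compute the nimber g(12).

0

Grundy values for subtraction set {2, 3, 4}:
k:     0  1  2  3  4  5  6  7  8  9 10 11 12
g(k):  0  0  1  1  2  2  0  0  1  1  2  2  0
So g(12) = 0.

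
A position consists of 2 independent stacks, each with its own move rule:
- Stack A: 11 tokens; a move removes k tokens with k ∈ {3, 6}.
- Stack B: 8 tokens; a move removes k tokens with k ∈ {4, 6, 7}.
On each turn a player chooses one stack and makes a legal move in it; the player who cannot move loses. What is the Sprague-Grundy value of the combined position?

2

Build the Grundy sequence for stack A with g(k) = mex{g(k−s) : s ∈ {3, 6}, s ≤ k}:
g(0) = mex{} = 0
g(1) = mex{} = 0
g(2) = mex{} = 0
g(3) = mex{0} = 1
g(4) = mex{0} = 1
g(5) = mex{0} = 1
g(6) = mex{0,1} = 2
g(7) = mex{0,1} = 2
g(8) = mex{0,1} = 2
g(9) = mex{1,2} = 0
g(10) = mex{1,2} = 0
g(11) = mex{1,2} = 0
So g(11) = 0.
For stack B, compute g(0), g(1), … with moves {4, 6, 7}:
g(0) = mex{} = 0
g(1) = mex{} = 0
g(2) = mex{} = 0
g(3) = mex{} = 0
g(4) = mex{0} = 1
g(5) = mex{0} = 1
g(6) = mex{0} = 1
g(7) = mex{0} = 1
g(8) = mex{0,1} = 2
So g(8) = 2.
The value of a disjunctive sum is the nim-sum of the parts.
Combined value = 0 XOR 2 = 2.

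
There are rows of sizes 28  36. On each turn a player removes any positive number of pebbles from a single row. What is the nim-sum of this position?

56

Compute the nim-sum pairwise:
28 ^ 36 = 56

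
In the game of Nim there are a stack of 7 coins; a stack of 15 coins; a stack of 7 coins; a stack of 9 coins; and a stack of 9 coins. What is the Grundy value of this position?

In binary:
  0111  (7)
  1111  (15)
  0111  (7)
  1001  (9)
  1001  (9)
  ----
  1111  (15)

15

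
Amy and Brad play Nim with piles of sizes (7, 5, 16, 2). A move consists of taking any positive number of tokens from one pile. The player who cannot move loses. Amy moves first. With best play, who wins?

Bitwise XOR of the heap sizes:
  00111  (7)
  00101  (5)
  10000  (16)
  00010  (2)
  -----
  10000  (16)
The nim-sum is 16 ≠ 0, so this is an N-position: the player to move can win; Amy has a winning move.

Amy wins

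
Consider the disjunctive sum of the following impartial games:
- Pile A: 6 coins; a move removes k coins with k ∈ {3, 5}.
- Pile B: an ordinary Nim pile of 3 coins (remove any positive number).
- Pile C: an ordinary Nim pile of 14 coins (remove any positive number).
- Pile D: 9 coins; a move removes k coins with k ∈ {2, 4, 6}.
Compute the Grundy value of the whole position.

15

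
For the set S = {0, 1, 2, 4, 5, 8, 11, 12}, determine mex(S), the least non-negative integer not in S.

3

The values 0, 1, 2 are all present; 3 is the first non-negative integer missing from the set.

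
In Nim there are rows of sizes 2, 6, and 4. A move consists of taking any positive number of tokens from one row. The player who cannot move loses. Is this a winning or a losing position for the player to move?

Nim-sum: 2 ^ 6 ^ 4 = 0.
The nim-sum is 0, so this is a P-position: the player to move is in a losing position under optimal play.

Losing position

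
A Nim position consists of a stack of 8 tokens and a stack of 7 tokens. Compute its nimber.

Write each in binary and XOR column by column:
  1000  (8)
  0111  (7)
  ----
  1111  (15)

15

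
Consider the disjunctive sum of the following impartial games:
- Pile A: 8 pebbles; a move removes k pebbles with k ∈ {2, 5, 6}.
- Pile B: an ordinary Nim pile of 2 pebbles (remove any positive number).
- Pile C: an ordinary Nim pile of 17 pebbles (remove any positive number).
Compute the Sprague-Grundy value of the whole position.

19

For pile A, compute g(0), g(1), … with moves {2, 5, 6}:
k:     0  1  2  3  4  5  6  7  8
g(k):  0  0  1  1  0  2  1  3  0
So g(8) = 0.
Pile B is a plain Nim pile of size 2, so its Grundy value is 2.
Pile C is a plain Nim pile of size 17, so its Grundy value is 17.
By the Sprague-Grundy theorem, the Grundy value of a sum of independent games is the XOR of the component values.
Combined value = 0 XOR 2 XOR 17 = 19.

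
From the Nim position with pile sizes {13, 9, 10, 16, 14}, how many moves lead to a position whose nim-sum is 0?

1

Nim-sum: 13 XOR 9 XOR 10 XOR 16 XOR 14 = 16.
The overall nim-sum is X = 16. A pile of size p has a winning move iff p XOR X < p (reduce it to p XOR X).
  13: 13 XOR 16 = 29 ≥ 13 — no move.
  9: 9 XOR 16 = 25 ≥ 9 — no move.
  10: 10 XOR 16 = 26 ≥ 10 — no move.
  16: 16 XOR 16 = 0 < 16 — winning move (to 0).
  14: 14 XOR 16 = 30 ≥ 14 — no move.
That gives 1 winning move.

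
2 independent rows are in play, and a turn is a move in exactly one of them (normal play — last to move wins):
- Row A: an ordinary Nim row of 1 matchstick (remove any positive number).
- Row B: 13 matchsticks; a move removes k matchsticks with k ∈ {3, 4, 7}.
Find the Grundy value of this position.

0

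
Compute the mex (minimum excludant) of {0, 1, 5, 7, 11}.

2

The values 0, 1 are all present; 2 is the first non-negative integer missing from the set.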